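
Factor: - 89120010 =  - 2^1*3^1*5^1* 7^1*347^1*1223^1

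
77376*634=49056384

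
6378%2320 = 1738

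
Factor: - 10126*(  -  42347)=2^1*17^1*47^1*53^1*61^1 *83^1= 428805722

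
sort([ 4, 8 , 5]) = [ 4 , 5, 8]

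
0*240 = 0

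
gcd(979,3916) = 979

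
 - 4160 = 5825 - 9985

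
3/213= 1/71 = 0.01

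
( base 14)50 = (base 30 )2a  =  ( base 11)64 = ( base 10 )70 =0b1000110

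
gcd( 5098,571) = 1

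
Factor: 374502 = 2^1*3^1*62417^1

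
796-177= 619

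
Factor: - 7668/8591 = -108/121  =  - 2^2*3^3 * 11^( - 2)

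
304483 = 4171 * 73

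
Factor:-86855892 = - 2^2 * 3^1*1259^1*5749^1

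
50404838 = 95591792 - 45186954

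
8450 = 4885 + 3565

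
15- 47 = - 32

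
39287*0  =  0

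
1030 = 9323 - 8293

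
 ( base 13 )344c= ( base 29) 8kn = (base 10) 7331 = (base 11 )5565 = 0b1110010100011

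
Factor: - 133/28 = - 2^(-2)*19^1 = - 19/4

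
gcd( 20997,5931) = 9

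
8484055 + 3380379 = 11864434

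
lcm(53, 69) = 3657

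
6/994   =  3/497 = 0.01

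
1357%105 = 97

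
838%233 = 139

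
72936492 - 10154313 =62782179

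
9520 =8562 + 958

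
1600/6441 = 1600/6441 = 0.25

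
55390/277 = 55390/277=199.96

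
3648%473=337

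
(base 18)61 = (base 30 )3j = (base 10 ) 109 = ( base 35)34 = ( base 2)1101101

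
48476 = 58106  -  9630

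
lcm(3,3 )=3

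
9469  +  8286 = 17755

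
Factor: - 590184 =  - 2^3*3^2*7^1 * 1171^1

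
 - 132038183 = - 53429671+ - 78608512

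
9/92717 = 9/92717 = 0.00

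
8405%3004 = 2397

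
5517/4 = 1379+1/4=1379.25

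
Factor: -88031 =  - 47^1 * 1873^1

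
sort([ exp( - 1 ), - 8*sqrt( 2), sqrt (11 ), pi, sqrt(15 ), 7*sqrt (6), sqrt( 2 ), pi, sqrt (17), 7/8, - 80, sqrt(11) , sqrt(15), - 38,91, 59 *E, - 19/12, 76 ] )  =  [ - 80, - 38,-8 * sqrt(2 ),- 19/12,exp( - 1) , 7/8, sqrt(2), pi, pi, sqrt(11), sqrt ( 11),sqrt(15),sqrt(15), sqrt( 17 ), 7 *sqrt (6 ),76, 91, 59*E ]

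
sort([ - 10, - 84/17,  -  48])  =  [ - 48, - 10, - 84/17]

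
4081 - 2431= 1650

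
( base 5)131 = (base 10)41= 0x29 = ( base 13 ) 32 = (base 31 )1A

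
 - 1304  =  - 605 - 699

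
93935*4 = 375740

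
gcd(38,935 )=1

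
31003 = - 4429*( - 7)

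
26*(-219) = - 5694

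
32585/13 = 2506+ 7/13  =  2506.54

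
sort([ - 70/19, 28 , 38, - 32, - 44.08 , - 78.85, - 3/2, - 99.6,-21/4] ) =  [-99.6, - 78.85, - 44.08 , -32 , - 21/4, - 70/19, - 3/2 , 28, 38 ] 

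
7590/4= 3795/2 = 1897.50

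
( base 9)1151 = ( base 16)358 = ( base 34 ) P6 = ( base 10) 856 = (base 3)1011201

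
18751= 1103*17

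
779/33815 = 779/33815   =  0.02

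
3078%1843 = 1235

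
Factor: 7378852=2^2*13^1 * 41^1*3461^1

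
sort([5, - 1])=[ - 1, 5] 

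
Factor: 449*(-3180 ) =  - 1427820 = - 2^2*3^1*5^1 *53^1*449^1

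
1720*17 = 29240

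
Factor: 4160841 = 3^1*1386947^1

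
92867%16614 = 9797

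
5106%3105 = 2001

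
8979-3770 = 5209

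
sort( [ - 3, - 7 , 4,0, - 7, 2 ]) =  [ - 7, - 7, - 3,0,2,4 ] 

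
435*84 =36540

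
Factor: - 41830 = - 2^1 * 5^1 * 47^1*89^1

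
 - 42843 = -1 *42843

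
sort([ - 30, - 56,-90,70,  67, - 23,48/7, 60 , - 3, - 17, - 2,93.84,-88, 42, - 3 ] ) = [ - 90, - 88, - 56, - 30, - 23, - 17, - 3, - 3, - 2, 48/7, 42, 60, 67,70, 93.84] 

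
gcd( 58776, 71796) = 372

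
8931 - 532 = 8399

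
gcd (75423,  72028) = 1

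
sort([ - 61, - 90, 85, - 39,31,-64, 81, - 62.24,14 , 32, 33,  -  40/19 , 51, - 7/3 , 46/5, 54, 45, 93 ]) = [  -  90, - 64, - 62.24, - 61, - 39,- 7/3, - 40/19, 46/5 , 14, 31, 32, 33, 45, 51, 54,  81,85 , 93]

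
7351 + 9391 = 16742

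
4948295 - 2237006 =2711289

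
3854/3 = 3854/3= 1284.67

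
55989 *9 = 503901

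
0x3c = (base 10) 60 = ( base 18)36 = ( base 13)48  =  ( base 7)114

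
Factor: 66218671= 66218671^1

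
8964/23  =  8964/23=389.74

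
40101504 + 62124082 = 102225586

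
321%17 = 15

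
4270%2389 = 1881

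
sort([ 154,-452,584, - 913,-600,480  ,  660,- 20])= [  -  913 , - 600, - 452, - 20,154, 480,584 , 660] 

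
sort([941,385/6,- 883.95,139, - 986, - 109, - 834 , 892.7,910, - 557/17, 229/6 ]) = [-986, - 883.95, - 834,- 109,-557/17, 229/6, 385/6, 139,892.7,910, 941] 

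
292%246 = 46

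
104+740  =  844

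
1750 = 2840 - 1090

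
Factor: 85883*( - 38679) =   -  3321868557 = - 3^1*7^1 * 12269^1*  12893^1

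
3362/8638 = 1681/4319 = 0.39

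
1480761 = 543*2727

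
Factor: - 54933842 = - 2^1*1229^1*22349^1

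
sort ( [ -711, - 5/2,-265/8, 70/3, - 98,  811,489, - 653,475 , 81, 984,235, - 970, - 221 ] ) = [ - 970, - 711, - 653, - 221, - 98, - 265/8, - 5/2,70/3, 81, 235,475, 489, 811,984]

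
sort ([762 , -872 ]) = [ -872 , 762]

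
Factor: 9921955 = 5^1 * 61^1*32531^1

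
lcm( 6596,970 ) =32980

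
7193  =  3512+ 3681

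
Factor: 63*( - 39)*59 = -3^3*7^1*13^1*59^1 = - 144963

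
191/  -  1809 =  - 1  +  1618/1809 = -  0.11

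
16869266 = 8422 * 2003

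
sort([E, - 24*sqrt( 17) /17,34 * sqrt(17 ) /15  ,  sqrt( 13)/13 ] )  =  [  -  24*sqrt( 17 )/17,  sqrt( 13) /13, E , 34*sqrt( 17) /15 ]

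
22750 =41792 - 19042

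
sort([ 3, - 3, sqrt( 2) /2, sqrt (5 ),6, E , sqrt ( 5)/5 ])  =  [ - 3, sqrt(5)/5, sqrt (2 )/2,sqrt( 5 ),E, 3, 6] 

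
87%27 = 6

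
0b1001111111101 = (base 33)4n2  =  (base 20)CFH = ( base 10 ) 5117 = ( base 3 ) 21000112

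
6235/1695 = 3 + 230/339 =3.68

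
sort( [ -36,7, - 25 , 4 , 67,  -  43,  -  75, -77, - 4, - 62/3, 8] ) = [-77 , - 75, - 43,  -  36 , - 25, - 62/3, - 4,4, 7,  8, 67 ]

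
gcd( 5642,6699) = 7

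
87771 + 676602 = 764373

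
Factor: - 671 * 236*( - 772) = 2^4*11^1*59^1  *61^1*193^1=122250832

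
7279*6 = 43674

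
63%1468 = 63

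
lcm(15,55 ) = 165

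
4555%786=625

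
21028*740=15560720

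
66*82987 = 5477142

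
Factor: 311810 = 2^1*5^1*31181^1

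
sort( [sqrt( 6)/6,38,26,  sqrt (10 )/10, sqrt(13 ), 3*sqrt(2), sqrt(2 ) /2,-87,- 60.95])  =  [ -87, - 60.95,sqrt( 10 )/10, sqrt(6)/6, sqrt(2)/2, sqrt(13), 3*sqrt(2 ),26,38]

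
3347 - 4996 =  - 1649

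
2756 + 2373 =5129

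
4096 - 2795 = 1301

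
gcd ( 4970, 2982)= 994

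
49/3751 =49/3751 = 0.01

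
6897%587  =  440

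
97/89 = 1 + 8/89= 1.09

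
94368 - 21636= 72732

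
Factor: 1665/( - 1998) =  - 2^(-1)*3^( - 1)*5^1=- 5/6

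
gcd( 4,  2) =2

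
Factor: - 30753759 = -3^1*877^1 *11689^1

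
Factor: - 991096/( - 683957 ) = 2^3  *  123887^1  *683957^( - 1)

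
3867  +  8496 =12363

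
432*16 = 6912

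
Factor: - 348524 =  - 2^2*11^1*89^2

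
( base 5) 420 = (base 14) 7c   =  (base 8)156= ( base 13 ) 86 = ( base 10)110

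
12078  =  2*6039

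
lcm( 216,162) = 648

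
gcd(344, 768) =8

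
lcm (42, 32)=672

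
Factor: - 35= - 5^1*7^1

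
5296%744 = 88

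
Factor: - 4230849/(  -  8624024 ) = 2^( - 3)*3^1*7^1*19^( - 1 )* 31^1*67^1*97^1*56737^( - 1)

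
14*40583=568162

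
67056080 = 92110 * 728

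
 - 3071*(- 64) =196544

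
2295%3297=2295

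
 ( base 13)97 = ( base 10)124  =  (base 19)6A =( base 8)174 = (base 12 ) A4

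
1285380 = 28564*45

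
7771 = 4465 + 3306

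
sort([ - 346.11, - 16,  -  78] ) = [ - 346.11, - 78, - 16]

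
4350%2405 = 1945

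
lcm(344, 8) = 344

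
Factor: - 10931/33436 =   -  17/52 =- 2^(- 2 )*13^(-1) * 17^1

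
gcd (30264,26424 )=24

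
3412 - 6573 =-3161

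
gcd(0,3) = 3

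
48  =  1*48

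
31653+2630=34283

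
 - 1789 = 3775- 5564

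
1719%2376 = 1719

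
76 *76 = 5776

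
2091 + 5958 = 8049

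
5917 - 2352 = 3565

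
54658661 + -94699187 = - 40040526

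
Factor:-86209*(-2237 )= 192849533 = 2237^1*86209^1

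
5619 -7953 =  - 2334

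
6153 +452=6605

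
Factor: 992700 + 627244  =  1619944 = 2^3*202493^1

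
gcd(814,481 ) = 37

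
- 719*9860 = -7089340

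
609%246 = 117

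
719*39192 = 28179048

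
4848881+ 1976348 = 6825229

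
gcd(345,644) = 23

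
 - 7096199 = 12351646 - 19447845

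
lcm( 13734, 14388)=302148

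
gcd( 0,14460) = 14460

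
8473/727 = 11 + 476/727=11.65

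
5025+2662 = 7687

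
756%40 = 36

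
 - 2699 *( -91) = 245609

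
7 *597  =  4179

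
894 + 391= 1285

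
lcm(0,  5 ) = 0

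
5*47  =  235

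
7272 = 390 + 6882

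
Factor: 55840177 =421^1*132637^1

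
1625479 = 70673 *23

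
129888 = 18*7216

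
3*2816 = 8448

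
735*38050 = 27966750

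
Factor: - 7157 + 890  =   - 3^1*2089^1 = -6267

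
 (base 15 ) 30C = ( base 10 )687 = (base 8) 1257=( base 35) JM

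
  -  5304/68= - 78=-78.00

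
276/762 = 46/127 = 0.36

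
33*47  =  1551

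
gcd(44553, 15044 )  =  1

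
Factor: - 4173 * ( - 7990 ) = 33342270= 2^1 * 3^1*5^1 * 13^1 * 17^1 * 47^1*107^1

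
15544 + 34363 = 49907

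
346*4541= 1571186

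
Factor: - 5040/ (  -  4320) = 2^(-1 ) * 3^( - 1)*7^1 = 7/6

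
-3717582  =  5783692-9501274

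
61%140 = 61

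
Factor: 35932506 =2^1*3^1 * 1327^1*4513^1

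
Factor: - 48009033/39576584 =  - 2^ (  -  3)*3^2*31^( - 1 ) * 53^( - 1 )*3011^ ( - 1) * 5334337^1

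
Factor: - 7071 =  - 3^1*2357^1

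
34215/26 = 1315+25/26 = 1315.96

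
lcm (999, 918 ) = 33966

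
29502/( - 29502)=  - 1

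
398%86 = 54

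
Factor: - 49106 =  - 2^1 * 43^1 * 571^1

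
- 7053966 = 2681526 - 9735492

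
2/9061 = 2/9061 = 0.00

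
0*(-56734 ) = 0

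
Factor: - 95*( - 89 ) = 8455 = 5^1*19^1*89^1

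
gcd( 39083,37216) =1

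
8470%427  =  357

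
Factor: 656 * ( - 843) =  - 2^4*3^1*41^1 * 281^1 = - 553008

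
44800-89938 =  - 45138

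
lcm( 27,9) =27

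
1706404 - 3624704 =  - 1918300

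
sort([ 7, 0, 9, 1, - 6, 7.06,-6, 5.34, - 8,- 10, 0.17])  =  [- 10,-8,-6, - 6, 0, 0.17, 1, 5.34,7, 7.06,9]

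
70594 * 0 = 0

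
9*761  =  6849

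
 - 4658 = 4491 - 9149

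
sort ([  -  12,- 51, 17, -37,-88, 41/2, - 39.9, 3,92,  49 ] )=[ - 88,-51 ,  -  39.9 ,  -  37,  -  12,3, 17,  41/2, 49, 92]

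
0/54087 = 0 =0.00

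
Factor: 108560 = 2^4*5^1*23^1*59^1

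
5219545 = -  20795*(-251) 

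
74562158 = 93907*794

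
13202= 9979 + 3223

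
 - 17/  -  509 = 17/509=0.03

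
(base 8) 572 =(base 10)378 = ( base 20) ii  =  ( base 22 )H4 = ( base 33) bf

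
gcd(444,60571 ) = 1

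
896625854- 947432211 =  - 50806357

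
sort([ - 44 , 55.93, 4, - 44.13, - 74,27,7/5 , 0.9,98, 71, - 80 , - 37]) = [  -  80, - 74, - 44.13 , - 44,  -  37, 0.9,  7/5, 4 , 27, 55.93,  71,98 ] 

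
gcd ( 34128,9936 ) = 432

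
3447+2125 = 5572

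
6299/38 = 6299/38 = 165.76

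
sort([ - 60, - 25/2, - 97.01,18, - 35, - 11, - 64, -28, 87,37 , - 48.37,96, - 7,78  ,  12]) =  [-97.01, - 64, - 60,-48.37, - 35 , - 28, - 25/2, - 11,  -  7, 12,18,37,78,87,96]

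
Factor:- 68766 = -2^1*3^1 * 73^1 * 157^1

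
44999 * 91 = 4094909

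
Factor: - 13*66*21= -18018 = -2^1*3^2*7^1 * 11^1*13^1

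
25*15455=386375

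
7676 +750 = 8426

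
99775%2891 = 1481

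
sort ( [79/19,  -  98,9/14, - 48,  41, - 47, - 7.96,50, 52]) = [ - 98, - 48, - 47,  -  7.96,9/14,79/19,41, 50,52] 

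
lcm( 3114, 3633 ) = 21798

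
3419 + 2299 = 5718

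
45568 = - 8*( - 5696)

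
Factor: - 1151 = -1151^1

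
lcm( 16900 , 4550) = 118300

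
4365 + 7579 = 11944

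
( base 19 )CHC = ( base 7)16415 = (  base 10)4667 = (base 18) e75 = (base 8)11073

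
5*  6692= 33460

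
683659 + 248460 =932119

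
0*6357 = 0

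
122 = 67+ 55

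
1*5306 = 5306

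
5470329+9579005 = 15049334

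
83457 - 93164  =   - 9707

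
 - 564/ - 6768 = 1/12= 0.08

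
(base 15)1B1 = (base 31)CJ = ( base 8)607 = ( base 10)391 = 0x187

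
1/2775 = 1/2775 = 0.00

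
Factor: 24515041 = 191^1*128351^1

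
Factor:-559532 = - 2^2*139883^1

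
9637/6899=1 + 2738/6899 = 1.40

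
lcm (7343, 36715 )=36715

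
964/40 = 241/10 = 24.10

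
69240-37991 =31249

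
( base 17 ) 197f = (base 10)7648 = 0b1110111100000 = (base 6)55224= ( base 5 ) 221043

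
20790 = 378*55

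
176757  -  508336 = -331579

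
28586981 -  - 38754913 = 67341894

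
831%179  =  115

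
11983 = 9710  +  2273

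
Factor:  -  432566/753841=  -  2^1 * 11^( - 1) *313^1 * 691^1*68531^(-1)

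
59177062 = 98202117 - 39025055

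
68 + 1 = 69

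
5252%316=196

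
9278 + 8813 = 18091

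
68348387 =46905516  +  21442871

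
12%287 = 12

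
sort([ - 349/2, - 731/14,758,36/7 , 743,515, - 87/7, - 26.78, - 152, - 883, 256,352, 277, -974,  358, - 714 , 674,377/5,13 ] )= [ - 974, - 883,-714, - 349/2,-152, - 731/14, - 26.78,  -  87/7, 36/7, 13, 377/5,  256,277,  352 , 358, 515, 674,  743 , 758 ]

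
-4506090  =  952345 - 5458435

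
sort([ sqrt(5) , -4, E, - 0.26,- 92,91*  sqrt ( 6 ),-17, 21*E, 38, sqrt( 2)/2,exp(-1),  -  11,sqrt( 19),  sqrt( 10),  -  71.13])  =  [-92, - 71.13, - 17, - 11, - 4, - 0.26, exp ( - 1), sqrt (2 ) /2, sqrt( 5 ), E, sqrt ( 10),sqrt (19 ), 38, 21*E, 91 * sqrt(6 )]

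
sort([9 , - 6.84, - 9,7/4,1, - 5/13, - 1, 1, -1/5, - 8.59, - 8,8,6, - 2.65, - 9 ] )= [ - 9, - 9, - 8.59,-8,-6.84,- 2.65, - 1, - 5/13, -1/5,1,1, 7/4, 6,8, 9] 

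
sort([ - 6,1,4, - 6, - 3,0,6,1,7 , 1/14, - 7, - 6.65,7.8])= [ - 7, - 6.65, - 6, - 6, - 3 , 0 , 1/14, 1, 1, 4, 6, 7, 7.8] 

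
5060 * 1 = 5060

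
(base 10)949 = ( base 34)RV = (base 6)4221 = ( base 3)1022011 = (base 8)1665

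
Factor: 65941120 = 2^7*5^1*7^1*41^1*359^1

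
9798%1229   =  1195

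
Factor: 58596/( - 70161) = -76/91 = - 2^2*7^ ( - 1 )*13^(-1)*19^1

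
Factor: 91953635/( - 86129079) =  - 3^ ( - 1 )*5^1 * 19^1*29^1*4423^(-1 ) * 6491^( - 1 )*33377^1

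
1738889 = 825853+913036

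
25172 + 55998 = 81170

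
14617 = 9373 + 5244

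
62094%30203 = 1688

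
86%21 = 2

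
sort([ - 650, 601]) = [ - 650,601]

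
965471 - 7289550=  - 6324079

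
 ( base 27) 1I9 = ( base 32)168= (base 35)YY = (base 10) 1224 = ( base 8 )2310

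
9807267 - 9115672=691595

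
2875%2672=203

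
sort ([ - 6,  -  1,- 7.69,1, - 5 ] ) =[ - 7.69, - 6 , - 5, - 1,1]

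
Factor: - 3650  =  -2^1*5^2*73^1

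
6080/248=24 +16/31= 24.52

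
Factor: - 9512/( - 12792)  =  29/39 = 3^( - 1)*13^(-1 ) * 29^1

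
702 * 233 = 163566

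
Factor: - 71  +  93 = 2^1*11^1 = 22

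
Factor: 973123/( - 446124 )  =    -  2^( - 2 ) * 3^(  -  1 )*7^( - 1) * 19^1 *47^( - 1)*113^ (-1 )*51217^1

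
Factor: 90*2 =2^2*3^2*5^1 = 180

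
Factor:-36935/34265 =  - 83/77 = - 7^ ( - 1)*11^(-1)*83^1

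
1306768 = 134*9752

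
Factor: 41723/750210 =2^(  -  1)*3^(  -  1)*5^( - 1 ) * 11^1*17^( - 1)*1471^( - 1 )*3793^1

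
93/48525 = 31/16175 = 0.00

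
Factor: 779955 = 3^1*5^1*11^1*29^1*163^1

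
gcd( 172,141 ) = 1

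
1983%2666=1983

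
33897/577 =33897/577 = 58.75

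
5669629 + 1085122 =6754751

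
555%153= 96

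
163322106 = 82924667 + 80397439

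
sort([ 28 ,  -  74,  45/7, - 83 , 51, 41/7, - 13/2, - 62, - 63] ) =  [ - 83, - 74, - 63 ,- 62 ,  -  13/2, 41/7, 45/7,28,51]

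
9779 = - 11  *(  -  889)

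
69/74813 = 69/74813 = 0.00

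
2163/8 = 2163/8 = 270.38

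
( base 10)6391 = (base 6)45331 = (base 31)6K5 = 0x18f7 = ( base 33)5sm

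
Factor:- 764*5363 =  - 2^2*31^1*173^1*191^1 = - 4097332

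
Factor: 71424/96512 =3^2*13^( - 1 )*29^ (-1 ) *31^1 = 279/377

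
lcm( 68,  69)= 4692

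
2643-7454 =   -  4811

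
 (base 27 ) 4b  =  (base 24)4n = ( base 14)87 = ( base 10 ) 119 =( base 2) 1110111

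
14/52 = 7/26 = 0.27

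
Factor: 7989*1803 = 3^2*601^1*2663^1 = 14404167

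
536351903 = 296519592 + 239832311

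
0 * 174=0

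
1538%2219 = 1538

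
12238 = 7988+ 4250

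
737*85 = 62645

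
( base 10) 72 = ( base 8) 110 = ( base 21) 39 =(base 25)2M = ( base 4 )1020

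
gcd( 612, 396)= 36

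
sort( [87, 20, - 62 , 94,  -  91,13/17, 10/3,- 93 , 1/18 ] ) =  [ - 93,-91, - 62,  1/18 , 13/17,10/3,20, 87,94]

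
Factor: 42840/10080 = 2^( - 2 )*17^1 = 17/4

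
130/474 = 65/237 = 0.27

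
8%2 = 0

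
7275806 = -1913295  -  -9189101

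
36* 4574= 164664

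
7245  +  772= 8017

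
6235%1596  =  1447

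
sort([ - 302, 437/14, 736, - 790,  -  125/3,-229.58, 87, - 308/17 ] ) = [  -  790, - 302,  -  229.58 , - 125/3, - 308/17, 437/14,87, 736]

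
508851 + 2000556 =2509407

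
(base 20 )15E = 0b1000000010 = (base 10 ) 514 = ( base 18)1aa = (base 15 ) 244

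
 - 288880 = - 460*628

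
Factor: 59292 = 2^2*3^5*61^1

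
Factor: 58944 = 2^6 * 3^1*307^1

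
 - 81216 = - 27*3008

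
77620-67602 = 10018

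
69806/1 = 69806= 69806.00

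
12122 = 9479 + 2643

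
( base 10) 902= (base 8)1606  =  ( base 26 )18i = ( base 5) 12102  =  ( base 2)1110000110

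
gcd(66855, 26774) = 1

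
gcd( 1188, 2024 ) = 44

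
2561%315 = 41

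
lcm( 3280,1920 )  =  78720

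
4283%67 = 62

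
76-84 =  - 8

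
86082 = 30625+55457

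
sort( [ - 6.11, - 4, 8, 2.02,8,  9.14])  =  [ - 6.11, - 4,2.02,8, 8,9.14] 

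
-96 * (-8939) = 858144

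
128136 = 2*64068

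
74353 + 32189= 106542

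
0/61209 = 0 = 0.00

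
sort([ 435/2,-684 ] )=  [ - 684, 435/2]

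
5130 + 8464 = 13594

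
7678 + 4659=12337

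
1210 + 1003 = 2213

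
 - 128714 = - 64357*2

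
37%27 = 10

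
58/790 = 29/395 = 0.07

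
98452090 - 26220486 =72231604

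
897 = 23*39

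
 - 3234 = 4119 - 7353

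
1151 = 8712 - 7561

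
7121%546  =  23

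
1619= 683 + 936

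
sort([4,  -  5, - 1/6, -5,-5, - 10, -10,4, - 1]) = [ - 10, -10, - 5, -5,-5, - 1, - 1/6, 4,  4 ] 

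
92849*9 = 835641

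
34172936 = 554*61684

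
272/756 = 68/189 = 0.36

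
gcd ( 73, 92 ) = 1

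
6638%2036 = 530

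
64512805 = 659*97895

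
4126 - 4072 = 54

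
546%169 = 39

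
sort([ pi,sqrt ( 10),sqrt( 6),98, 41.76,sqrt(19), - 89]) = [ - 89, sqrt ( 6),pi, sqrt( 10 ), sqrt(19), 41.76,98] 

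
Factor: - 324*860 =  - 278640= -2^4 * 3^4  *  5^1*43^1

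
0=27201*0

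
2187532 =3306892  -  1119360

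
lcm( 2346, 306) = 7038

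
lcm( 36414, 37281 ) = 1565802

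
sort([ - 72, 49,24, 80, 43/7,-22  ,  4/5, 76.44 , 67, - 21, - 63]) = [-72, - 63, - 22,-21, 4/5, 43/7, 24, 49,67, 76.44, 80 ]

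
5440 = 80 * 68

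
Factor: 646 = 2^1*17^1*19^1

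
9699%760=579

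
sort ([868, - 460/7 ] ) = [ - 460/7, 868]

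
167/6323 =167/6323 = 0.03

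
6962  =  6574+388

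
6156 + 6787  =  12943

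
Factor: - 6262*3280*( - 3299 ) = 67759348640 = 2^5 *5^1*31^1 * 41^1 * 101^1 * 3299^1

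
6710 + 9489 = 16199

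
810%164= 154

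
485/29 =16 + 21/29=16.72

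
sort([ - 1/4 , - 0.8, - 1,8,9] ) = [ - 1, - 0.8,-1/4,8,9 ]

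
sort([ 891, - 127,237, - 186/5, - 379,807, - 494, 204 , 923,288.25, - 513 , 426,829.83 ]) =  [  -  513, - 494, - 379,  -  127,-186/5, 204, 237,288.25 , 426, 807,829.83, 891,  923]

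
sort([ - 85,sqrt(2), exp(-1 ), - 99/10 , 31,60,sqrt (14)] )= [ - 85, - 99/10, exp( - 1),sqrt( 2), sqrt( 14), 31, 60 ]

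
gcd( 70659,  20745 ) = 9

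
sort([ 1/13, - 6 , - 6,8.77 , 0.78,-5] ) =[ - 6 ,  -  6, - 5, 1/13, 0.78,8.77 ]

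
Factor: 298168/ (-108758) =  - 244/89 =- 2^2*61^1*89^(  -  1)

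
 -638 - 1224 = -1862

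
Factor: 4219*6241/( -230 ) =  -26330779/230 = -  2^ (  -  1 )*5^( - 1 )*23^(  -  1 )*79^2*4219^1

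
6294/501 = 2098/167 = 12.56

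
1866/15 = 622/5 =124.40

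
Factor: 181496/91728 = 463/234 = 2^( - 1 )*3^(  -  2)*13^(-1)*463^1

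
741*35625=26398125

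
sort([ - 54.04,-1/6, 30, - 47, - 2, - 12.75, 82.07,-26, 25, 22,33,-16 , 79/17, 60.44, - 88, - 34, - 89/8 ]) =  [- 88, - 54.04, - 47, - 34 , - 26, - 16, - 12.75, - 89/8, - 2, - 1/6, 79/17, 22, 25, 30,  33, 60.44, 82.07]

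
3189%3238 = 3189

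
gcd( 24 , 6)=6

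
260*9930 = 2581800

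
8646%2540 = 1026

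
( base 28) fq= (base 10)446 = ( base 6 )2022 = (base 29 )FB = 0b110111110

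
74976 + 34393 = 109369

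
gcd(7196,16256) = 4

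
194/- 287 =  - 194/287 =- 0.68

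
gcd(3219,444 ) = 111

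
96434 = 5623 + 90811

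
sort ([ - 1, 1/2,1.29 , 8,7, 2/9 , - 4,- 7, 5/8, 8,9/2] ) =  [-7,  -  4, - 1, 2/9, 1/2, 5/8, 1.29,  9/2, 7, 8, 8]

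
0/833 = 0 = 0.00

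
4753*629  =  2989637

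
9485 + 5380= 14865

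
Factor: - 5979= -3^1*1993^1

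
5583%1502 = 1077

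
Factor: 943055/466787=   5^1*47^1 * 4013^1* 466787^( -1)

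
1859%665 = 529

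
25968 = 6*4328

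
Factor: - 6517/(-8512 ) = 2^( - 6)*7^2 =49/64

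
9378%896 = 418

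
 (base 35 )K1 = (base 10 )701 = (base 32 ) LT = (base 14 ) 381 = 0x2BD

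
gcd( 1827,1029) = 21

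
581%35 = 21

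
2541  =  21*121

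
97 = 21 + 76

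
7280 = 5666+1614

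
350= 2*175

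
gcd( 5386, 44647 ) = 1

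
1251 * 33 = 41283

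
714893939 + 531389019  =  1246282958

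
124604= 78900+45704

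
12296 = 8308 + 3988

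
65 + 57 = 122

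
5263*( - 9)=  - 47367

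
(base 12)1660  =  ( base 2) 101001101000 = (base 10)2664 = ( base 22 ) 5b2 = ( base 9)3580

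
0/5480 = 0 = 0.00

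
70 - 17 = 53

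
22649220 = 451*50220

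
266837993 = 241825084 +25012909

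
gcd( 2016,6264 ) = 72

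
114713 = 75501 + 39212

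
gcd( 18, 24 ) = 6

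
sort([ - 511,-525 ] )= [ - 525, - 511 ] 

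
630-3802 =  - 3172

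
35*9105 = 318675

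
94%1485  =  94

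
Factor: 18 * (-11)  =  -198 = - 2^1*3^2*11^1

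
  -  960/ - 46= 20 + 20/23 = 20.87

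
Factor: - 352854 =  - 2^1*3^2*19603^1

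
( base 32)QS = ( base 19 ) 275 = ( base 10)860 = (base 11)712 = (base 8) 1534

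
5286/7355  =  5286/7355 = 0.72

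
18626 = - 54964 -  - 73590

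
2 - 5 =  - 3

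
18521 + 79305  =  97826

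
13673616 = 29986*456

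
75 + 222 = 297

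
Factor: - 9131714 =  - 2^1 * 733^1*6229^1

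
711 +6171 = 6882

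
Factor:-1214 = -2^1*607^1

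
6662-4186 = 2476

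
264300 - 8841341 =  - 8577041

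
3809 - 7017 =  - 3208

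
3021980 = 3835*788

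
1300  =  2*650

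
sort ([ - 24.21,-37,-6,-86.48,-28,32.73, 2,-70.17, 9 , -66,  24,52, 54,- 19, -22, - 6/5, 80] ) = [ - 86.48, - 70.17 , - 66, - 37 , - 28 , - 24.21, - 22, - 19, - 6,-6/5,2, 9, 24,32.73,  52,54,80 ] 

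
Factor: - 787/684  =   - 2^( - 2)*3^( - 2)*19^( - 1)*787^1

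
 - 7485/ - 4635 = 499/309 = 1.61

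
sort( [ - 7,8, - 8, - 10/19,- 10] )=[ - 10,-8 , - 7, -10/19,8 ]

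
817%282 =253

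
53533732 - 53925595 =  - 391863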